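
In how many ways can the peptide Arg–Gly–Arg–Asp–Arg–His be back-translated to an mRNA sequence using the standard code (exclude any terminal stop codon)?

3456

Arg: 6 codons.
Gly: 4 codons.
Arg: 6 codons.
Asp: 2 codons.
Arg: 6 codons.
His: 2 codons.
6 × 4 × 6 × 2 × 6 × 2 = 3456.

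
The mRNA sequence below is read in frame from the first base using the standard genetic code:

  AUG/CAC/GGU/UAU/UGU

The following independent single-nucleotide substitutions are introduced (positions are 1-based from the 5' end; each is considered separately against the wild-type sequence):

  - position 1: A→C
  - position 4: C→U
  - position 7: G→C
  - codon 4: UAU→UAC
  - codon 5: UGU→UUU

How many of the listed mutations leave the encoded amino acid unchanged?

1

Codon 1: AUG (Met) → CUG (Leu) — missense.
Codon 2: CAC (His) → UAC (Tyr) — missense.
Codon 3: GGU (Gly) → CGU (Arg) — missense.
Codon 4: UAU (Tyr) → UAC (Tyr) — synonymous.
Codon 5: UGU (Cys) → UUU (Phe) — missense.
Synonymous: 1 of 5.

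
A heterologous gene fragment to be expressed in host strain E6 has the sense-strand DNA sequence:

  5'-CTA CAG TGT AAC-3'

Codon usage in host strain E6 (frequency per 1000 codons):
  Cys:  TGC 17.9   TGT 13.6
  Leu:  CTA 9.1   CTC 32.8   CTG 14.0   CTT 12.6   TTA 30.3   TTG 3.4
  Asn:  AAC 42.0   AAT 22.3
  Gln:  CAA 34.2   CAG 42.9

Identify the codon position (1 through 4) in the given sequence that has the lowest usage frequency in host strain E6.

Codon 1 CTA (Leu): 9.1 per 1000.
Codon 2 CAG (Gln): 42.9 per 1000.
Codon 3 TGT (Cys): 13.6 per 1000.
Codon 4 AAC (Asn): 42.0 per 1000.
Lowest frequency is 9.1 at codon 1.

1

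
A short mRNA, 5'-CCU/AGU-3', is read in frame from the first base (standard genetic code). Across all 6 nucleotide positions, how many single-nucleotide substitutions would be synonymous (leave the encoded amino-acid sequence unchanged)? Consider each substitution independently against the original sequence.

4

Codon 1 (CCU, Pro): 3 synonymous substitutions.
Codon 2 (AGU, Ser): 1 synonymous substitution.
Total: 3 + 1 = 4.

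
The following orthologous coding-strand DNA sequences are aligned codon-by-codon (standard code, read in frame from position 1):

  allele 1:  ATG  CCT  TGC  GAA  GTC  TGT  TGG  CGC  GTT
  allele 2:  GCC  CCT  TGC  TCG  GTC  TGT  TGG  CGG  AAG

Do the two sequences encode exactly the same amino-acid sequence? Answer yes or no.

Codon 1: ATG Met / GCC Ala — nonsynonymous.
Codon 2: CCT Pro / CCT Pro — identical.
Codon 3: TGC Cys / TGC Cys — identical.
Codon 4: GAA Glu / TCG Ser — nonsynonymous.
Codon 5: GTC Val / GTC Val — identical.
Codon 6: TGT Cys / TGT Cys — identical.
Codon 7: TGG Trp / TGG Trp — identical.
Codon 8: CGC Arg / CGG Arg — synonymous.
Codon 9: GTT Val / AAG Lys — nonsynonymous.
Nonsynonymous differences: 3 → different protein.

no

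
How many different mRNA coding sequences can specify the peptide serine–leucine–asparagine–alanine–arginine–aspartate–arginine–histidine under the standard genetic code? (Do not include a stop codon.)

41472

Ser: 6 codons.
Leu: 6 codons.
Asn: 2 codons.
Ala: 4 codons.
Arg: 6 codons.
Asp: 2 codons.
Arg: 6 codons.
His: 2 codons.
6 × 6 × 2 × 4 × 6 × 2 × 6 × 2 = 41472.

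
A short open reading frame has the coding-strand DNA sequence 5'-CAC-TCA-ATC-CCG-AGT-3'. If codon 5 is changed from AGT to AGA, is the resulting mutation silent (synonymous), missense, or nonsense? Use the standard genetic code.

missense

Position 15 falls in codon 5: AGT → Ser.
After the substitution the codon is AGA → Arg.
Ser ≠ Arg, so this is a missense mutation.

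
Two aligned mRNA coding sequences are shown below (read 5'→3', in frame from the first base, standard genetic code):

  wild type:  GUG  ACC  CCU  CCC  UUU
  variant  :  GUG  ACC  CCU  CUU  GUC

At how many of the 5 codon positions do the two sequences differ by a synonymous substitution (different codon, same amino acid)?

Codon 1: GUG Val / GUG Val — identical.
Codon 2: ACC Thr / ACC Thr — identical.
Codon 3: CCU Pro / CCU Pro — identical.
Codon 4: CCC Pro / CUU Leu — nonsynonymous.
Codon 5: UUU Phe / GUC Val — nonsynonymous.
Synonymous differences: 0.

0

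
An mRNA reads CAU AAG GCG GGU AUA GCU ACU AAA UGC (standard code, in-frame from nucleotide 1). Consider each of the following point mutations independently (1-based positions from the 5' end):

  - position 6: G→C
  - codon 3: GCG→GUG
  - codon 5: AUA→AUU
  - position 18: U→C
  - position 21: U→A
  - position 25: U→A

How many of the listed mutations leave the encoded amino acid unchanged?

Codon 2: AAG (Lys) → AAC (Asn) — missense.
Codon 3: GCG (Ala) → GUG (Val) — missense.
Codon 5: AUA (Ile) → AUU (Ile) — synonymous.
Codon 6: GCU (Ala) → GCC (Ala) — synonymous.
Codon 7: ACU (Thr) → ACA (Thr) — synonymous.
Codon 9: UGC (Cys) → AGC (Ser) — missense.
Synonymous: 3 of 6.

3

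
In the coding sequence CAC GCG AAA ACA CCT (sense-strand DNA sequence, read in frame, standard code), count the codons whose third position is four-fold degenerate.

Codon 1 CAC (His): third position 2-fold.
Codon 2 GCG (Ala): third position 4-fold.
Codon 3 AAA (Lys): third position 2-fold.
Codon 4 ACA (Thr): third position 4-fold.
Codon 5 CCT (Pro): third position 4-fold.
Four-fold degenerate third positions: 3.

3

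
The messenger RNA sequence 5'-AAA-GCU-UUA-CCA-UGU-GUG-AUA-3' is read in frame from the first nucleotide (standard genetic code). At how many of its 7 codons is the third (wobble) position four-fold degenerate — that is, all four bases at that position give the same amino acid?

3

Codon 1 AAA (Lys): third position 2-fold.
Codon 2 GCU (Ala): third position 4-fold.
Codon 3 UUA (Leu): third position 2-fold.
Codon 4 CCA (Pro): third position 4-fold.
Codon 5 UGU (Cys): third position 2-fold.
Codon 6 GUG (Val): third position 4-fold.
Codon 7 AUA (Ile): third position 3-fold.
Four-fold degenerate third positions: 3.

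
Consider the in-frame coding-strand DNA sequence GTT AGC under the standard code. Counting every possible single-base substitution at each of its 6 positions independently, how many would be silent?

4

Codon 1 (GTT, Val): 3 synonymous substitutions.
Codon 2 (AGC, Ser): 1 synonymous substitution.
Total: 3 + 1 = 4.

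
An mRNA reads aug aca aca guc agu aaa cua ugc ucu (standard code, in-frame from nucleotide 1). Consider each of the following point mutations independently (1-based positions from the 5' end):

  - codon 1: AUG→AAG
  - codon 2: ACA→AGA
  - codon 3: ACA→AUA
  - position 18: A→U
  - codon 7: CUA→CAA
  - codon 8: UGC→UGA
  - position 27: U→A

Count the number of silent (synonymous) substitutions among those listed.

Codon 1: AUG (Met) → AAG (Lys) — missense.
Codon 2: ACA (Thr) → AGA (Arg) — missense.
Codon 3: ACA (Thr) → AUA (Ile) — missense.
Codon 6: AAA (Lys) → AAU (Asn) — missense.
Codon 7: CUA (Leu) → CAA (Gln) — missense.
Codon 8: UGC (Cys) → UGA (Stop) — nonsense.
Codon 9: UCU (Ser) → UCA (Ser) — synonymous.
Synonymous: 1 of 7.

1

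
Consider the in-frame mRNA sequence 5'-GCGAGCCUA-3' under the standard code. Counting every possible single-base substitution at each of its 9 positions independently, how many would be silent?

8

Codon 1 (GCG, Ala): 3 synonymous substitutions.
Codon 2 (AGC, Ser): 1 synonymous substitution.
Codon 3 (CUA, Leu): 4 synonymous substitutions.
Total: 3 + 1 + 4 = 8.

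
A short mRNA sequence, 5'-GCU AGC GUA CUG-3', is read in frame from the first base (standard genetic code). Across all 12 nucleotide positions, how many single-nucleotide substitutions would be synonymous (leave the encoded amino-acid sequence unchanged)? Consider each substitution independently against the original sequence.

11

Codon 1 (GCU, Ala): 3 synonymous substitutions.
Codon 2 (AGC, Ser): 1 synonymous substitution.
Codon 3 (GUA, Val): 3 synonymous substitutions.
Codon 4 (CUG, Leu): 4 synonymous substitutions.
Total: 3 + 1 + 3 + 4 = 11.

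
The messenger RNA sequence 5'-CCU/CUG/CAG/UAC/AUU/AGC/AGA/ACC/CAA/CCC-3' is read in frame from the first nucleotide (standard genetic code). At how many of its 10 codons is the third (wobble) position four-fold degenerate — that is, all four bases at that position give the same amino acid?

Codon 1 CCU (Pro): third position 4-fold.
Codon 2 CUG (Leu): third position 4-fold.
Codon 3 CAG (Gln): third position 2-fold.
Codon 4 UAC (Tyr): third position 2-fold.
Codon 5 AUU (Ile): third position 3-fold.
Codon 6 AGC (Ser): third position 2-fold.
Codon 7 AGA (Arg): third position 2-fold.
Codon 8 ACC (Thr): third position 4-fold.
Codon 9 CAA (Gln): third position 2-fold.
Codon 10 CCC (Pro): third position 4-fold.
Four-fold degenerate third positions: 4.

4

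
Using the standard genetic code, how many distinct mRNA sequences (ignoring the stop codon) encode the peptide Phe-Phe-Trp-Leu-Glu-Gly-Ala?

768

Phe: 2 codons.
Phe: 2 codons.
Trp: 1 codon.
Leu: 6 codons.
Glu: 2 codons.
Gly: 4 codons.
Ala: 4 codons.
2 × 2 × 1 × 6 × 2 × 4 × 4 = 768.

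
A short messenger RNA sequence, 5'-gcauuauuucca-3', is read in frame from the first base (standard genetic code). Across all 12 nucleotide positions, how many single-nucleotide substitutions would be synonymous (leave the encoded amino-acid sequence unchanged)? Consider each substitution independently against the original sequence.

9

Codon 1 (GCA, Ala): 3 synonymous substitutions.
Codon 2 (UUA, Leu): 2 synonymous substitutions.
Codon 3 (UUU, Phe): 1 synonymous substitution.
Codon 4 (CCA, Pro): 3 synonymous substitutions.
Total: 3 + 2 + 1 + 3 = 9.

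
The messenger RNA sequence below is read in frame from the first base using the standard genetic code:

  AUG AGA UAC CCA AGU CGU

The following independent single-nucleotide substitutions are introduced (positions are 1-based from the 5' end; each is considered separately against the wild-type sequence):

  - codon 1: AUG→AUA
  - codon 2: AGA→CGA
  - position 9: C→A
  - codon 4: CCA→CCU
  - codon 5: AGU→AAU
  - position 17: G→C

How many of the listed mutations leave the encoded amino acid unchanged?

Codon 1: AUG (Met) → AUA (Ile) — missense.
Codon 2: AGA (Arg) → CGA (Arg) — synonymous.
Codon 3: UAC (Tyr) → UAA (Stop) — nonsense.
Codon 4: CCA (Pro) → CCU (Pro) — synonymous.
Codon 5: AGU (Ser) → AAU (Asn) — missense.
Codon 6: CGU (Arg) → CCU (Pro) — missense.
Synonymous: 2 of 6.

2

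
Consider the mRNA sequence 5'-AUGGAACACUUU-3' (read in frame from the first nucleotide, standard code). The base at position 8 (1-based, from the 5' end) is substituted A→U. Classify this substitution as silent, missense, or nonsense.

missense

Position 8 falls in codon 3: CAC → His.
After the substitution the codon is CUC → Leu.
His ≠ Leu, so this is a missense mutation.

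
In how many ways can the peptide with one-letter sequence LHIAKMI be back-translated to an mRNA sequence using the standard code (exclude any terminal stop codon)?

Leu: 6 codons.
His: 2 codons.
Ile: 3 codons.
Ala: 4 codons.
Lys: 2 codons.
Met: 1 codon.
Ile: 3 codons.
6 × 2 × 3 × 4 × 2 × 1 × 3 = 864.

864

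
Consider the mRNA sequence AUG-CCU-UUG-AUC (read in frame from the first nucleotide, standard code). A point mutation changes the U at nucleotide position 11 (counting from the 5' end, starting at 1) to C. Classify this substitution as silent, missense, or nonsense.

missense

Position 11 falls in codon 4: AUC → Ile.
After the substitution the codon is ACC → Thr.
Ile ≠ Thr, so this is a missense mutation.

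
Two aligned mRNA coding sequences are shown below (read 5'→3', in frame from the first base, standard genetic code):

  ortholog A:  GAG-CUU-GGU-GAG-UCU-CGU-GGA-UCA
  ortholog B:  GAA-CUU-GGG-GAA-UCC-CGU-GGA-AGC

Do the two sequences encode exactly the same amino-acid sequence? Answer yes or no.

yes

Codon 1: GAG Glu / GAA Glu — synonymous.
Codon 2: CUU Leu / CUU Leu — identical.
Codon 3: GGU Gly / GGG Gly — synonymous.
Codon 4: GAG Glu / GAA Glu — synonymous.
Codon 5: UCU Ser / UCC Ser — synonymous.
Codon 6: CGU Arg / CGU Arg — identical.
Codon 7: GGA Gly / GGA Gly — identical.
Codon 8: UCA Ser / AGC Ser — synonymous.
Nonsynonymous differences: 0 → same protein.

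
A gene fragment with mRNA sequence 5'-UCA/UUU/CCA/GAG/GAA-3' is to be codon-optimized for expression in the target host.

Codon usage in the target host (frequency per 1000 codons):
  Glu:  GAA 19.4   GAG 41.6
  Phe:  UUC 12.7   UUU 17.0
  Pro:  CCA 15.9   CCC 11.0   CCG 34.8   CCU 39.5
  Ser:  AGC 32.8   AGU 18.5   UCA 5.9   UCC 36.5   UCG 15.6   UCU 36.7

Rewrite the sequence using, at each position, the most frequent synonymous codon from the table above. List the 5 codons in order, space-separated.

Codon 1 (Ser): best is UCU at 36.7.
Codon 2 (Phe): best is UUU at 17.0.
Codon 3 (Pro): best is CCU at 39.5.
Codon 4 (Glu): best is GAG at 41.6.
Codon 5 (Glu): best is GAG at 41.6.

UCU UUU CCU GAG GAG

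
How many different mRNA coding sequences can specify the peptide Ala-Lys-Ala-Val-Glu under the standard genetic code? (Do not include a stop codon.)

Ala: 4 codons.
Lys: 2 codons.
Ala: 4 codons.
Val: 4 codons.
Glu: 2 codons.
4 × 2 × 4 × 4 × 2 = 256.

256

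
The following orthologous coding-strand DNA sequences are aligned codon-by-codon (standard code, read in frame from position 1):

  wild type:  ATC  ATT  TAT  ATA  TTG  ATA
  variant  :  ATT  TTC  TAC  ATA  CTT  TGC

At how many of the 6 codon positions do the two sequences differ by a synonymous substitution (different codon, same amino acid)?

3

Codon 1: ATC Ile / ATT Ile — synonymous.
Codon 2: ATT Ile / TTC Phe — nonsynonymous.
Codon 3: TAT Tyr / TAC Tyr — synonymous.
Codon 4: ATA Ile / ATA Ile — identical.
Codon 5: TTG Leu / CTT Leu — synonymous.
Codon 6: ATA Ile / TGC Cys — nonsynonymous.
Synonymous differences: 3.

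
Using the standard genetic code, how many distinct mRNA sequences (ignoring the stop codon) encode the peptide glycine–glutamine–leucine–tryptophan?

Gly: 4 codons.
Gln: 2 codons.
Leu: 6 codons.
Trp: 1 codon.
4 × 2 × 6 × 1 = 48.

48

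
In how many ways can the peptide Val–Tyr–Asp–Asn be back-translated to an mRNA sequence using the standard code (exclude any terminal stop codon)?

Val: 4 codons.
Tyr: 2 codons.
Asp: 2 codons.
Asn: 2 codons.
4 × 2 × 2 × 2 = 32.

32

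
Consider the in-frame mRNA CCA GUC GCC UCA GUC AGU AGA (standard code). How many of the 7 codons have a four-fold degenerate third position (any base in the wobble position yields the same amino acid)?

Codon 1 CCA (Pro): third position 4-fold.
Codon 2 GUC (Val): third position 4-fold.
Codon 3 GCC (Ala): third position 4-fold.
Codon 4 UCA (Ser): third position 4-fold.
Codon 5 GUC (Val): third position 4-fold.
Codon 6 AGU (Ser): third position 2-fold.
Codon 7 AGA (Arg): third position 2-fold.
Four-fold degenerate third positions: 5.

5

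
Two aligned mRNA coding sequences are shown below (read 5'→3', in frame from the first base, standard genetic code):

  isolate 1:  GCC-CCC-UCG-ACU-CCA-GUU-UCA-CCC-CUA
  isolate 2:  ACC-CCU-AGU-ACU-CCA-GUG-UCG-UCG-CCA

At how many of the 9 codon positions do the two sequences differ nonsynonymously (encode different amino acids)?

3

Codon 1: GCC Ala / ACC Thr — nonsynonymous.
Codon 2: CCC Pro / CCU Pro — synonymous.
Codon 3: UCG Ser / AGU Ser — synonymous.
Codon 4: ACU Thr / ACU Thr — identical.
Codon 5: CCA Pro / CCA Pro — identical.
Codon 6: GUU Val / GUG Val — synonymous.
Codon 7: UCA Ser / UCG Ser — synonymous.
Codon 8: CCC Pro / UCG Ser — nonsynonymous.
Codon 9: CUA Leu / CCA Pro — nonsynonymous.
Nonsynonymous differences: 3.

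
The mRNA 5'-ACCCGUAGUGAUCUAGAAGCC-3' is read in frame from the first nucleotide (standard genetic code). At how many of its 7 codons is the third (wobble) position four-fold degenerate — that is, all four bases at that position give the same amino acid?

Codon 1 ACC (Thr): third position 4-fold.
Codon 2 CGU (Arg): third position 4-fold.
Codon 3 AGU (Ser): third position 2-fold.
Codon 4 GAU (Asp): third position 2-fold.
Codon 5 CUA (Leu): third position 4-fold.
Codon 6 GAA (Glu): third position 2-fold.
Codon 7 GCC (Ala): third position 4-fold.
Four-fold degenerate third positions: 4.

4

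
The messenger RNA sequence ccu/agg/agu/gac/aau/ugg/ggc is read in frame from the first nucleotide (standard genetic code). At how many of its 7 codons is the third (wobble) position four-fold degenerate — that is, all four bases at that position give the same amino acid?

Codon 1 CCU (Pro): third position 4-fold.
Codon 2 AGG (Arg): third position 2-fold.
Codon 3 AGU (Ser): third position 2-fold.
Codon 4 GAC (Asp): third position 2-fold.
Codon 5 AAU (Asn): third position 2-fold.
Codon 6 UGG (Trp): third position 1-fold.
Codon 7 GGC (Gly): third position 4-fold.
Four-fold degenerate third positions: 2.

2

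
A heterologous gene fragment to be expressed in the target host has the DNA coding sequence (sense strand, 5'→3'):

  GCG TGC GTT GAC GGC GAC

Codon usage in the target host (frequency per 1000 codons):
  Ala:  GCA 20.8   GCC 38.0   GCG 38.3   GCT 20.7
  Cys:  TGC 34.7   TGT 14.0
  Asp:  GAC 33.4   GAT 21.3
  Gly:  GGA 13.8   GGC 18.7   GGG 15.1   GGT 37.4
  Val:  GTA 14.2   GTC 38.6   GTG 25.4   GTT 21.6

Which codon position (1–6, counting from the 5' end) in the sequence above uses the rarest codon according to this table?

Codon 1 GCG (Ala): 38.3 per 1000.
Codon 2 TGC (Cys): 34.7 per 1000.
Codon 3 GTT (Val): 21.6 per 1000.
Codon 4 GAC (Asp): 33.4 per 1000.
Codon 5 GGC (Gly): 18.7 per 1000.
Codon 6 GAC (Asp): 33.4 per 1000.
Lowest frequency is 18.7 at codon 5.

5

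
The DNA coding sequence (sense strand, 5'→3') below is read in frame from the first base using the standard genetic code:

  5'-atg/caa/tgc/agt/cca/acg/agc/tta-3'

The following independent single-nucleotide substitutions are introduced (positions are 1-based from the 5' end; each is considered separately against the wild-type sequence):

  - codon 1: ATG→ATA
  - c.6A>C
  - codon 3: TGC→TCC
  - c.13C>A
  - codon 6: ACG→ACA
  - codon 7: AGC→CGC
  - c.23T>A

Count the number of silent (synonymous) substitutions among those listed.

1

Codon 1: ATG (Met) → ATA (Ile) — missense.
Codon 2: CAA (Gln) → CAC (His) — missense.
Codon 3: TGC (Cys) → TCC (Ser) — missense.
Codon 5: CCA (Pro) → ACA (Thr) — missense.
Codon 6: ACG (Thr) → ACA (Thr) — synonymous.
Codon 7: AGC (Ser) → CGC (Arg) — missense.
Codon 8: TTA (Leu) → TAA (Stop) — nonsense.
Synonymous: 1 of 7.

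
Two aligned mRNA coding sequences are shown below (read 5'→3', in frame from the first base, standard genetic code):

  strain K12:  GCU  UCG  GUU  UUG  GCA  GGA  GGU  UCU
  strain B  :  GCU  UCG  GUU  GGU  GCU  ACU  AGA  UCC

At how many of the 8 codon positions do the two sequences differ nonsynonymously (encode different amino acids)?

Codon 1: GCU Ala / GCU Ala — identical.
Codon 2: UCG Ser / UCG Ser — identical.
Codon 3: GUU Val / GUU Val — identical.
Codon 4: UUG Leu / GGU Gly — nonsynonymous.
Codon 5: GCA Ala / GCU Ala — synonymous.
Codon 6: GGA Gly / ACU Thr — nonsynonymous.
Codon 7: GGU Gly / AGA Arg — nonsynonymous.
Codon 8: UCU Ser / UCC Ser — synonymous.
Nonsynonymous differences: 3.

3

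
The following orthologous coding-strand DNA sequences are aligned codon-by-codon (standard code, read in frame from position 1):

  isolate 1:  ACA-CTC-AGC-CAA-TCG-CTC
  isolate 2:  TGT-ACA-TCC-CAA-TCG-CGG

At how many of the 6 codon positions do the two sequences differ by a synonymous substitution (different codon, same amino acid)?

1

Codon 1: ACA Thr / TGT Cys — nonsynonymous.
Codon 2: CTC Leu / ACA Thr — nonsynonymous.
Codon 3: AGC Ser / TCC Ser — synonymous.
Codon 4: CAA Gln / CAA Gln — identical.
Codon 5: TCG Ser / TCG Ser — identical.
Codon 6: CTC Leu / CGG Arg — nonsynonymous.
Synonymous differences: 1.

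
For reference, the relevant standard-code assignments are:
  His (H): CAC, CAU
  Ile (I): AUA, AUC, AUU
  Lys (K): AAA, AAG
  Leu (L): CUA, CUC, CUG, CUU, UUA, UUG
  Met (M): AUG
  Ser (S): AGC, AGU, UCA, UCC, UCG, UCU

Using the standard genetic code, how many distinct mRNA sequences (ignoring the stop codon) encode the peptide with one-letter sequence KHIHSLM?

864

Lys: 2 codons.
His: 2 codons.
Ile: 3 codons.
His: 2 codons.
Ser: 6 codons.
Leu: 6 codons.
Met: 1 codon.
2 × 2 × 3 × 2 × 6 × 6 × 1 = 864.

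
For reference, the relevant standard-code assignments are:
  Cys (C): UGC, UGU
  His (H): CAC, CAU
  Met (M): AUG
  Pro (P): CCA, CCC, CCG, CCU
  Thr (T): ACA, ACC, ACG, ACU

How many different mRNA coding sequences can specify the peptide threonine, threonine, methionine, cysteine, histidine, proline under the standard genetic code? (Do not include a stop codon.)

256

Thr: 4 codons.
Thr: 4 codons.
Met: 1 codon.
Cys: 2 codons.
His: 2 codons.
Pro: 4 codons.
4 × 4 × 1 × 2 × 2 × 4 = 256.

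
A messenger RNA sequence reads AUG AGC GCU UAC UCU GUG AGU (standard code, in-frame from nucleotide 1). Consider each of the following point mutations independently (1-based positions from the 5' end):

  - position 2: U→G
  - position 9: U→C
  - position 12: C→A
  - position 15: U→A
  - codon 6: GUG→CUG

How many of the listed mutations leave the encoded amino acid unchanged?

Codon 1: AUG (Met) → AGG (Arg) — missense.
Codon 3: GCU (Ala) → GCC (Ala) — synonymous.
Codon 4: UAC (Tyr) → UAA (Stop) — nonsense.
Codon 5: UCU (Ser) → UCA (Ser) — synonymous.
Codon 6: GUG (Val) → CUG (Leu) — missense.
Synonymous: 2 of 5.

2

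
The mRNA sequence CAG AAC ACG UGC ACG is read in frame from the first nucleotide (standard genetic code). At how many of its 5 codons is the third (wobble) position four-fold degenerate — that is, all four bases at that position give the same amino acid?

2

Codon 1 CAG (Gln): third position 2-fold.
Codon 2 AAC (Asn): third position 2-fold.
Codon 3 ACG (Thr): third position 4-fold.
Codon 4 UGC (Cys): third position 2-fold.
Codon 5 ACG (Thr): third position 4-fold.
Four-fold degenerate third positions: 2.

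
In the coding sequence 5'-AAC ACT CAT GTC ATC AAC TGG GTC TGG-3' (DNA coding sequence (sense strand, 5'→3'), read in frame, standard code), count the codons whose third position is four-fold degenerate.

Codon 1 AAC (Asn): third position 2-fold.
Codon 2 ACT (Thr): third position 4-fold.
Codon 3 CAT (His): third position 2-fold.
Codon 4 GTC (Val): third position 4-fold.
Codon 5 ATC (Ile): third position 3-fold.
Codon 6 AAC (Asn): third position 2-fold.
Codon 7 TGG (Trp): third position 1-fold.
Codon 8 GTC (Val): third position 4-fold.
Codon 9 TGG (Trp): third position 1-fold.
Four-fold degenerate third positions: 3.

3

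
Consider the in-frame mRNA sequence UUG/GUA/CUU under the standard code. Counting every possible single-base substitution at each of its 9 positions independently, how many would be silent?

8

Codon 1 (UUG, Leu): 2 synonymous substitutions.
Codon 2 (GUA, Val): 3 synonymous substitutions.
Codon 3 (CUU, Leu): 3 synonymous substitutions.
Total: 2 + 3 + 3 = 8.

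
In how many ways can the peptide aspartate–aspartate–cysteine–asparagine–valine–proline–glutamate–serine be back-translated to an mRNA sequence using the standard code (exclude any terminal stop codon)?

3072

Asp: 2 codons.
Asp: 2 codons.
Cys: 2 codons.
Asn: 2 codons.
Val: 4 codons.
Pro: 4 codons.
Glu: 2 codons.
Ser: 6 codons.
2 × 2 × 2 × 2 × 4 × 4 × 2 × 6 = 3072.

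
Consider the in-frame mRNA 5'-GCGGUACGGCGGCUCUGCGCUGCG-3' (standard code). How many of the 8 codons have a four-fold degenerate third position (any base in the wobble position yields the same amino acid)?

7

Codon 1 GCG (Ala): third position 4-fold.
Codon 2 GUA (Val): third position 4-fold.
Codon 3 CGG (Arg): third position 4-fold.
Codon 4 CGG (Arg): third position 4-fold.
Codon 5 CUC (Leu): third position 4-fold.
Codon 6 UGC (Cys): third position 2-fold.
Codon 7 GCU (Ala): third position 4-fold.
Codon 8 GCG (Ala): third position 4-fold.
Four-fold degenerate third positions: 7.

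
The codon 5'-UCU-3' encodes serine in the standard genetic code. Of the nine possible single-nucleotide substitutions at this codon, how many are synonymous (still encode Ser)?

Position 1: none → 0 synonymous.
Position 2: none → 0 synonymous.
Position 3: UCC, UCA, UCG → 3 synonymous.
Total: 0 + 0 + 3 = 3.

3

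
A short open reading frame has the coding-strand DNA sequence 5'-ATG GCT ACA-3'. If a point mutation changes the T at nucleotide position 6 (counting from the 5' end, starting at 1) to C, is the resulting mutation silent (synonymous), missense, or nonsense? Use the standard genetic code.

Position 6 falls in codon 2: GCT → Ala.
After the substitution the codon is GCC → Ala.
Both encode Ala, so the change is synonymous.

silent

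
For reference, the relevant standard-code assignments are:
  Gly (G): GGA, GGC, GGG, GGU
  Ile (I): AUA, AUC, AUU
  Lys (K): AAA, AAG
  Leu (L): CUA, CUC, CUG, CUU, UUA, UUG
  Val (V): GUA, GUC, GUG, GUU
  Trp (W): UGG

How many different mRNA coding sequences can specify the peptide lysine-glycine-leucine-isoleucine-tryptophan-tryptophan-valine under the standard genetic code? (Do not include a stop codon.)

576

Lys: 2 codons.
Gly: 4 codons.
Leu: 6 codons.
Ile: 3 codons.
Trp: 1 codon.
Trp: 1 codon.
Val: 4 codons.
2 × 4 × 6 × 3 × 1 × 1 × 4 = 576.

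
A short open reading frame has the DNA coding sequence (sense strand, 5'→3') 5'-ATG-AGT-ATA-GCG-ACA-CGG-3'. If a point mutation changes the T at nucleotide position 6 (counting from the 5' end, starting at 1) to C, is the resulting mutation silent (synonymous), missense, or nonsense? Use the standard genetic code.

Position 6 falls in codon 2: AGT → Ser.
After the substitution the codon is AGC → Ser.
Both encode Ser, so the change is synonymous.

silent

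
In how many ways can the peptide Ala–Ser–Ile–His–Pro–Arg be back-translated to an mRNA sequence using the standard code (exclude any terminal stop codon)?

Ala: 4 codons.
Ser: 6 codons.
Ile: 3 codons.
His: 2 codons.
Pro: 4 codons.
Arg: 6 codons.
4 × 6 × 3 × 2 × 4 × 6 = 3456.

3456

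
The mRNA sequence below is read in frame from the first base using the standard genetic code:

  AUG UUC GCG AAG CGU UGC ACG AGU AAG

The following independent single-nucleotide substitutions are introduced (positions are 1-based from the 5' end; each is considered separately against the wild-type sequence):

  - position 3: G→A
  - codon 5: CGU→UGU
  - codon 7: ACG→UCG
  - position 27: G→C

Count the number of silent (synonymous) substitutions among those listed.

Codon 1: AUG (Met) → AUA (Ile) — missense.
Codon 5: CGU (Arg) → UGU (Cys) — missense.
Codon 7: ACG (Thr) → UCG (Ser) — missense.
Codon 9: AAG (Lys) → AAC (Asn) — missense.
Synonymous: 0 of 4.

0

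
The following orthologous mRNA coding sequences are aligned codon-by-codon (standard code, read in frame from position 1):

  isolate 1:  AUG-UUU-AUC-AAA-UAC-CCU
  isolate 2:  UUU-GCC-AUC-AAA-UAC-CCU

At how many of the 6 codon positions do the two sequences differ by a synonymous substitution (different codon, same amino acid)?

0

Codon 1: AUG Met / UUU Phe — nonsynonymous.
Codon 2: UUU Phe / GCC Ala — nonsynonymous.
Codon 3: AUC Ile / AUC Ile — identical.
Codon 4: AAA Lys / AAA Lys — identical.
Codon 5: UAC Tyr / UAC Tyr — identical.
Codon 6: CCU Pro / CCU Pro — identical.
Synonymous differences: 0.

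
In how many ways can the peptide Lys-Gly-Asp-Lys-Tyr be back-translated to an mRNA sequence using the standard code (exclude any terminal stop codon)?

64

Lys: 2 codons.
Gly: 4 codons.
Asp: 2 codons.
Lys: 2 codons.
Tyr: 2 codons.
2 × 4 × 2 × 2 × 2 = 64.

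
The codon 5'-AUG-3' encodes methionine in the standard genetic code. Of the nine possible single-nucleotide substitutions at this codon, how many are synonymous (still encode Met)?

0

Position 1: none → 0 synonymous.
Position 2: none → 0 synonymous.
Position 3: none → 0 synonymous.
Total: 0 + 0 + 0 = 0.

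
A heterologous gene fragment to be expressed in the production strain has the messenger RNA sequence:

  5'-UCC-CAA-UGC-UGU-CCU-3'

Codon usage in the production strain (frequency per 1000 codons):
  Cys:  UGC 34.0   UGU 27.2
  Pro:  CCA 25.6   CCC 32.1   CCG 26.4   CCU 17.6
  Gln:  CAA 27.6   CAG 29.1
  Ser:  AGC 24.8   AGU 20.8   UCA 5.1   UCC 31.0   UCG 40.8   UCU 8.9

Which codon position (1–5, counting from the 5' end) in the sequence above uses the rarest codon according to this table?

5

Codon 1 UCC (Ser): 31.0 per 1000.
Codon 2 CAA (Gln): 27.6 per 1000.
Codon 3 UGC (Cys): 34.0 per 1000.
Codon 4 UGU (Cys): 27.2 per 1000.
Codon 5 CCU (Pro): 17.6 per 1000.
Lowest frequency is 17.6 at codon 5.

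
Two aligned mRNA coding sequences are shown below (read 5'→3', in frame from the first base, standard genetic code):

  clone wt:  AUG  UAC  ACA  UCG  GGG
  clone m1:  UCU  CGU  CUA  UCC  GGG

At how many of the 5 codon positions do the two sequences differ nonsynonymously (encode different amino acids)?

3

Codon 1: AUG Met / UCU Ser — nonsynonymous.
Codon 2: UAC Tyr / CGU Arg — nonsynonymous.
Codon 3: ACA Thr / CUA Leu — nonsynonymous.
Codon 4: UCG Ser / UCC Ser — synonymous.
Codon 5: GGG Gly / GGG Gly — identical.
Nonsynonymous differences: 3.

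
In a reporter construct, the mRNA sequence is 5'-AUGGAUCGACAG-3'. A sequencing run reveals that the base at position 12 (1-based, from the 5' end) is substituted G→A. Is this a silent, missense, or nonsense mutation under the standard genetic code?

silent

Position 12 falls in codon 4: CAG → Gln.
After the substitution the codon is CAA → Gln.
Both encode Gln, so the change is synonymous.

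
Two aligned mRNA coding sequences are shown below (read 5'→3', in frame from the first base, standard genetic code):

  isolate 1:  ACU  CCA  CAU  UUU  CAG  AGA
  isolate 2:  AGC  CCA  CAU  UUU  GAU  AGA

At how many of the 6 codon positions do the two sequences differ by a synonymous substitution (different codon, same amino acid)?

Codon 1: ACU Thr / AGC Ser — nonsynonymous.
Codon 2: CCA Pro / CCA Pro — identical.
Codon 3: CAU His / CAU His — identical.
Codon 4: UUU Phe / UUU Phe — identical.
Codon 5: CAG Gln / GAU Asp — nonsynonymous.
Codon 6: AGA Arg / AGA Arg — identical.
Synonymous differences: 0.

0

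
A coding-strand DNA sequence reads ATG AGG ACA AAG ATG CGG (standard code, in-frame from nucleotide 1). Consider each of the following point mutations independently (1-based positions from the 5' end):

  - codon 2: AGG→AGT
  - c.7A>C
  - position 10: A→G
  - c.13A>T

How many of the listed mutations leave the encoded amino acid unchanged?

Codon 2: AGG (Arg) → AGT (Ser) — missense.
Codon 3: ACA (Thr) → CCA (Pro) — missense.
Codon 4: AAG (Lys) → GAG (Glu) — missense.
Codon 5: ATG (Met) → TTG (Leu) — missense.
Synonymous: 0 of 4.

0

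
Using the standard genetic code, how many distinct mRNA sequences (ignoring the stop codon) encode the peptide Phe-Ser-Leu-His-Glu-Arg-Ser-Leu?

Phe: 2 codons.
Ser: 6 codons.
Leu: 6 codons.
His: 2 codons.
Glu: 2 codons.
Arg: 6 codons.
Ser: 6 codons.
Leu: 6 codons.
2 × 6 × 6 × 2 × 2 × 6 × 6 × 6 = 62208.

62208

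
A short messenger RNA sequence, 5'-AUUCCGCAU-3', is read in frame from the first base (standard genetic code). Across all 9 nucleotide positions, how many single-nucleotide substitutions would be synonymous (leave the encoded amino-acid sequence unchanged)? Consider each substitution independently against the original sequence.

6

Codon 1 (AUU, Ile): 2 synonymous substitutions.
Codon 2 (CCG, Pro): 3 synonymous substitutions.
Codon 3 (CAU, His): 1 synonymous substitution.
Total: 2 + 3 + 1 = 6.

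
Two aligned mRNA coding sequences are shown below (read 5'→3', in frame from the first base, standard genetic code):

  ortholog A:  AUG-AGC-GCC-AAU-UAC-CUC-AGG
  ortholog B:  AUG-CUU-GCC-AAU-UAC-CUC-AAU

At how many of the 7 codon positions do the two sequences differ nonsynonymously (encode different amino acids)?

2

Codon 1: AUG Met / AUG Met — identical.
Codon 2: AGC Ser / CUU Leu — nonsynonymous.
Codon 3: GCC Ala / GCC Ala — identical.
Codon 4: AAU Asn / AAU Asn — identical.
Codon 5: UAC Tyr / UAC Tyr — identical.
Codon 6: CUC Leu / CUC Leu — identical.
Codon 7: AGG Arg / AAU Asn — nonsynonymous.
Nonsynonymous differences: 2.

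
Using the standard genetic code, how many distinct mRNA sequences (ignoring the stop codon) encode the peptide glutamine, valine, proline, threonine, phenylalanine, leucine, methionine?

1536

Gln: 2 codons.
Val: 4 codons.
Pro: 4 codons.
Thr: 4 codons.
Phe: 2 codons.
Leu: 6 codons.
Met: 1 codon.
2 × 4 × 4 × 4 × 2 × 6 × 1 = 1536.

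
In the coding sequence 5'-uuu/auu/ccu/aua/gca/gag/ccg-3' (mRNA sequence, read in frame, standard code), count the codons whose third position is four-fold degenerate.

3

Codon 1 UUU (Phe): third position 2-fold.
Codon 2 AUU (Ile): third position 3-fold.
Codon 3 CCU (Pro): third position 4-fold.
Codon 4 AUA (Ile): third position 3-fold.
Codon 5 GCA (Ala): third position 4-fold.
Codon 6 GAG (Glu): third position 2-fold.
Codon 7 CCG (Pro): third position 4-fold.
Four-fold degenerate third positions: 3.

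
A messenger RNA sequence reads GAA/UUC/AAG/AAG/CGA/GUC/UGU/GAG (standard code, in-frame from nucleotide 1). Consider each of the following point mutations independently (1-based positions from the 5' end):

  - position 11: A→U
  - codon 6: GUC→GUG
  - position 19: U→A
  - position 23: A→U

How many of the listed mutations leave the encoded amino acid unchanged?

Codon 4: AAG (Lys) → AUG (Met) — missense.
Codon 6: GUC (Val) → GUG (Val) — synonymous.
Codon 7: UGU (Cys) → AGU (Ser) — missense.
Codon 8: GAG (Glu) → GUG (Val) — missense.
Synonymous: 1 of 4.

1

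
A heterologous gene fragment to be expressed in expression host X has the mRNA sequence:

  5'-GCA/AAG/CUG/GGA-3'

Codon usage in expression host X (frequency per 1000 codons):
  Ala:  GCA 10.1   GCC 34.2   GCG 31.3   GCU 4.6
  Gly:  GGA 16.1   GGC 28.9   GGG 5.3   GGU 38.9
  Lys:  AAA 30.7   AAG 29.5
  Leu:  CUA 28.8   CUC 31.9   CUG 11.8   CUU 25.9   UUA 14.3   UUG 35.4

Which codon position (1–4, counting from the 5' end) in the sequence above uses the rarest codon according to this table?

Codon 1 GCA (Ala): 10.1 per 1000.
Codon 2 AAG (Lys): 29.5 per 1000.
Codon 3 CUG (Leu): 11.8 per 1000.
Codon 4 GGA (Gly): 16.1 per 1000.
Lowest frequency is 10.1 at codon 1.

1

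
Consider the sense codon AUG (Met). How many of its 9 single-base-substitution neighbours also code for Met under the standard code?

Position 1: none → 0 synonymous.
Position 2: none → 0 synonymous.
Position 3: none → 0 synonymous.
Total: 0 + 0 + 0 = 0.

0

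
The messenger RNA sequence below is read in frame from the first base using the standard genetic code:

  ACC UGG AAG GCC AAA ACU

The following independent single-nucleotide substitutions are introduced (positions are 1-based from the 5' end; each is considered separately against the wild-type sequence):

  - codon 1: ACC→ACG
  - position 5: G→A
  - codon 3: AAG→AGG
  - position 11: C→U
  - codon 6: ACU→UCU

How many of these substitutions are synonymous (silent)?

1

Codon 1: ACC (Thr) → ACG (Thr) — synonymous.
Codon 2: UGG (Trp) → UAG (Stop) — nonsense.
Codon 3: AAG (Lys) → AGG (Arg) — missense.
Codon 4: GCC (Ala) → GUC (Val) — missense.
Codon 6: ACU (Thr) → UCU (Ser) — missense.
Synonymous: 1 of 5.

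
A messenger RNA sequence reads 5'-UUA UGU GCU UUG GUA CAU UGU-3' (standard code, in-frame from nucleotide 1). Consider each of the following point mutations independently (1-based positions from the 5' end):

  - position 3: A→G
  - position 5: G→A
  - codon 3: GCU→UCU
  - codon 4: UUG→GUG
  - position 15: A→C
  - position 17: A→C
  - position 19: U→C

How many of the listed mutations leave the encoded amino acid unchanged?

2

Codon 1: UUA (Leu) → UUG (Leu) — synonymous.
Codon 2: UGU (Cys) → UAU (Tyr) — missense.
Codon 3: GCU (Ala) → UCU (Ser) — missense.
Codon 4: UUG (Leu) → GUG (Val) — missense.
Codon 5: GUA (Val) → GUC (Val) — synonymous.
Codon 6: CAU (His) → CCU (Pro) — missense.
Codon 7: UGU (Cys) → CGU (Arg) — missense.
Synonymous: 2 of 7.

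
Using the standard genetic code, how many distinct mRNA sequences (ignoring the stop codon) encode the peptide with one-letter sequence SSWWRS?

1296

Ser: 6 codons.
Ser: 6 codons.
Trp: 1 codon.
Trp: 1 codon.
Arg: 6 codons.
Ser: 6 codons.
6 × 6 × 1 × 1 × 6 × 6 = 1296.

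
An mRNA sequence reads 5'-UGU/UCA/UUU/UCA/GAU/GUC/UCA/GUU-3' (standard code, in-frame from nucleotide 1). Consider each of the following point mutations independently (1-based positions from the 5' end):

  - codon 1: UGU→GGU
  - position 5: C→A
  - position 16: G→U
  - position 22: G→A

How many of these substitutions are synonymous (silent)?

0

Codon 1: UGU (Cys) → GGU (Gly) — missense.
Codon 2: UCA (Ser) → UAA (Stop) — nonsense.
Codon 6: GUC (Val) → UUC (Phe) — missense.
Codon 8: GUU (Val) → AUU (Ile) — missense.
Synonymous: 0 of 4.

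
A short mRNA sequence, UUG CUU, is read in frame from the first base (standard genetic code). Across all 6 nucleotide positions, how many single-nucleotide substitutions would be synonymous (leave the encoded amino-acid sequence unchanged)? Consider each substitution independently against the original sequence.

5

Codon 1 (UUG, Leu): 2 synonymous substitutions.
Codon 2 (CUU, Leu): 3 synonymous substitutions.
Total: 2 + 3 = 5.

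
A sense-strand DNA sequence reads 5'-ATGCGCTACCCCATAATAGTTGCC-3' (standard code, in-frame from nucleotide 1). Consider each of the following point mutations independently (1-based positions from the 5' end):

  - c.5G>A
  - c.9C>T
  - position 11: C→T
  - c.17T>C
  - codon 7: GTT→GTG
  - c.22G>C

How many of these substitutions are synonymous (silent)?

2

Codon 2: CGC (Arg) → CAC (His) — missense.
Codon 3: TAC (Tyr) → TAT (Tyr) — synonymous.
Codon 4: CCC (Pro) → CTC (Leu) — missense.
Codon 6: ATA (Ile) → ACA (Thr) — missense.
Codon 7: GTT (Val) → GTG (Val) — synonymous.
Codon 8: GCC (Ala) → CCC (Pro) — missense.
Synonymous: 2 of 6.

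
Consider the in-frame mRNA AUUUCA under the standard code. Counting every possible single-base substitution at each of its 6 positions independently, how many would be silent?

Codon 1 (AUU, Ile): 2 synonymous substitutions.
Codon 2 (UCA, Ser): 3 synonymous substitutions.
Total: 2 + 3 = 5.

5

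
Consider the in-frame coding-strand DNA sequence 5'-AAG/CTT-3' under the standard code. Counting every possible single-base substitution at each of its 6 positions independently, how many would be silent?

Codon 1 (AAG, Lys): 1 synonymous substitution.
Codon 2 (CTT, Leu): 3 synonymous substitutions.
Total: 1 + 3 = 4.

4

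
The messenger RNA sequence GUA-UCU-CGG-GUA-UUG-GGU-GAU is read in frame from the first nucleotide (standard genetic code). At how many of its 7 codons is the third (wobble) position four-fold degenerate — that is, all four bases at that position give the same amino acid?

Codon 1 GUA (Val): third position 4-fold.
Codon 2 UCU (Ser): third position 4-fold.
Codon 3 CGG (Arg): third position 4-fold.
Codon 4 GUA (Val): third position 4-fold.
Codon 5 UUG (Leu): third position 2-fold.
Codon 6 GGU (Gly): third position 4-fold.
Codon 7 GAU (Asp): third position 2-fold.
Four-fold degenerate third positions: 5.

5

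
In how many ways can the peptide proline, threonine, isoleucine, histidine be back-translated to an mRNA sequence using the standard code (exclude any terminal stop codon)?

Pro: 4 codons.
Thr: 4 codons.
Ile: 3 codons.
His: 2 codons.
4 × 4 × 3 × 2 = 96.

96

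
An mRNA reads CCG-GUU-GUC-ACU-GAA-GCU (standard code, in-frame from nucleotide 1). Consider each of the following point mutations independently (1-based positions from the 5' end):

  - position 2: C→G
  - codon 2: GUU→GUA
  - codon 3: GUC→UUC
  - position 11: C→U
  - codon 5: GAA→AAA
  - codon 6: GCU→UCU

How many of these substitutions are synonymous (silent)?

Codon 1: CCG (Pro) → CGG (Arg) — missense.
Codon 2: GUU (Val) → GUA (Val) — synonymous.
Codon 3: GUC (Val) → UUC (Phe) — missense.
Codon 4: ACU (Thr) → AUU (Ile) — missense.
Codon 5: GAA (Glu) → AAA (Lys) — missense.
Codon 6: GCU (Ala) → UCU (Ser) — missense.
Synonymous: 1 of 6.

1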